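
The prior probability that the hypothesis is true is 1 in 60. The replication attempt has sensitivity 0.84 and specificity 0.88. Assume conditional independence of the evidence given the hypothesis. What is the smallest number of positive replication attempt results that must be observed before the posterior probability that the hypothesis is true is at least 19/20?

Prior odds = (1/60)/(59/60) = 1/59.
False-positive rate = 1 − 0.88 = 0.12; likelihood ratio of a positive = 0.84/0.12 = 7.
Target odds: 0.95 ÷ 0.05 = 19.
Need (1/59) × 7ⁿ ≥ 19, i.e. 7ⁿ ≥ 1121.
7³ = 343 falls short of 1121 but 7⁴ = 2401 reaches it, so n = 4.

4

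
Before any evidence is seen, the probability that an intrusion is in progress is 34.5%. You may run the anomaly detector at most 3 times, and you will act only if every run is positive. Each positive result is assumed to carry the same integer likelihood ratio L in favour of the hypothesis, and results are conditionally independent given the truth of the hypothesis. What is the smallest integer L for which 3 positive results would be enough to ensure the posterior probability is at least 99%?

Prior odds = 0.345/0.655 = 69/131.
Target odds = 0.99/0.01 = 99.
Need L³ ≥ 99 ÷ (69/131) = 4323/23.
5³ = 125 < 4323/23 ≤ 216 = 6³, so L = 6.

6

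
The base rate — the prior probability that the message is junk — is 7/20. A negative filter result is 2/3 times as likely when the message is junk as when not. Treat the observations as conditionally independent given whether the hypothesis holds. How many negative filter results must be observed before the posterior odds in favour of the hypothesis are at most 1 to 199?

Prior odds: 0.35 ÷ 0.65 = 7/13.
Likelihood ratio per negative filter result = 2/3.
Target odds = 1/199.
Need (7/13) × (2/3)ⁿ ≤ 1/199, i.e. (2/3)ⁿ ≤ 13/1393.
(2/3)¹¹ = 2048/177147 is still above 13/1393 but (2/3)¹² = 4096/531441 is at or below it, so n = 12.

12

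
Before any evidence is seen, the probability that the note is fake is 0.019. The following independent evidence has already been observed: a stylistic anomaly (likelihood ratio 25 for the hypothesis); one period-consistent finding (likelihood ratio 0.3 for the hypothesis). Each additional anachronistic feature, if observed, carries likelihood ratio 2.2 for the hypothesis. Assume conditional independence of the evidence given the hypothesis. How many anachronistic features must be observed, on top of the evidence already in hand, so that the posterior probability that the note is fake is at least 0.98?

8

Prior odds = 0.019/0.981 = 19/981.
Combined Bayes factor of the evidence already in hand = 25 × 0.3 = 7.5.
Odds after that evidence = (19/981) × 7.5 = 95/654.
Target odds = 0.98/0.02 = 49.
Need 2.2ⁿ ≥ 49 ÷ (95/654) = 32046/95.
2.2⁷ = 19487171/78125 falls short of 32046/95 but 2.2⁸ = 214358881/390625 reaches it, so n = 8.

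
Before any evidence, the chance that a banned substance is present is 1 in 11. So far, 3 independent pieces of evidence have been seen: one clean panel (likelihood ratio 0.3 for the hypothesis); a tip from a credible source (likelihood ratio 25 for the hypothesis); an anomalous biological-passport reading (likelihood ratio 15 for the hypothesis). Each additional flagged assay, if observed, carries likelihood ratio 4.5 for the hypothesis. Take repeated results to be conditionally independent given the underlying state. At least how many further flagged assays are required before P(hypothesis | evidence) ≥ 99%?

2

Prior odds = (1/11)/(10/11) = 0.1.
Combined Bayes factor of the evidence already in hand = 0.3 × 25 × 15 = 112.5.
Odds after that evidence = 0.1 × 112.5 = 11.25.
Target odds = 0.99/0.01 = 99.
Need 4.5ⁿ ≥ 99 ÷ 11.25 = 8.8.
4.5¹ = 4.5 falls short of 8.8 but 4.5² = 20.25 reaches it, so n = 2.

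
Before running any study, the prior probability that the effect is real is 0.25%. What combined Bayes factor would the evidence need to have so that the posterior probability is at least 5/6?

Prior odds = 0.0025/0.9975 = 1/399.
Target odds = (5/6)/(1/6) = 5.
Required Bayes factor = 5 ÷ (1/399) = 1995.

1995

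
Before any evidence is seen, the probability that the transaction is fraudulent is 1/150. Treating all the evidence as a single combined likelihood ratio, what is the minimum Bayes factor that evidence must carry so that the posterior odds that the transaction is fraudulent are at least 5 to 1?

745

Prior odds = (1/150)/(149/150) = 1/149.
Target odds = 5.
Required Bayes factor = 5 ÷ (1/149) = 745.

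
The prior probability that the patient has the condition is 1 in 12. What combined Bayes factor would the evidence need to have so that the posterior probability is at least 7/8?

77

Prior odds = (1/12)/(11/12) = 1/11.
Target odds = 0.875/0.125 = 7.
Required Bayes factor = 7 ÷ (1/11) = 77.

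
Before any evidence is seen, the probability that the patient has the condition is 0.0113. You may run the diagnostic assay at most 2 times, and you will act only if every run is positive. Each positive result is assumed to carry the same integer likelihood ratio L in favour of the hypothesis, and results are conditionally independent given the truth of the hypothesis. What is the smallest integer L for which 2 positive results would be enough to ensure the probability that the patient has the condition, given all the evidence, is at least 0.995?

Prior odds = 0.0113/0.9887 = 113/9887.
Target odds = 0.995/0.005 = 199.
Need L² ≥ 199 ÷ (113/9887) = 1967513/113.
131² = 17161 < 1967513/113 ≤ 17424 = 132², so L = 132.

132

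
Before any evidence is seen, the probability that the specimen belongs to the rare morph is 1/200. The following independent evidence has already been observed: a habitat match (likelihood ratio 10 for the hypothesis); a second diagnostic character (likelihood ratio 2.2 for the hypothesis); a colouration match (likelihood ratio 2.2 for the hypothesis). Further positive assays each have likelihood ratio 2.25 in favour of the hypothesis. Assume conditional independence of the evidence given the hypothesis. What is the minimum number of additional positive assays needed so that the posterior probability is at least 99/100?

Prior odds = 0.005/0.995 = 1/199.
Combined Bayes factor of the evidence already in hand = 10 × 2.2 × 2.2 = 48.4.
Odds after that evidence = (1/199) × 48.4 = 242/995.
Target odds = 0.99/0.01 = 99.
Need 2.25ⁿ ≥ 99 ÷ (242/995) = 8955/22.
2.25⁷ = 4782969/16384 falls short of 8955/22 but 2.25⁸ = 43046721/65536 reaches it, so n = 8.

8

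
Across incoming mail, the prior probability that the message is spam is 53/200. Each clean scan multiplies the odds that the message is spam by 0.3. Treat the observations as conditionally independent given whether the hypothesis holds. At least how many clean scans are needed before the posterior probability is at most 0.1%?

5

Prior odds: 0.265 ÷ 0.735 = 53/147.
Likelihood ratio per clean scan = 0.3.
Target posterior odds = 0.001/0.999 = 1/999.
Need (53/147) × 0.3ⁿ ≤ 1/999, i.e. 0.3ⁿ ≤ 49/17649.
0.3⁴ = 0.0081 is still above 49/17649 but 0.3⁵ = 243/100000 is at or below it, so n = 5.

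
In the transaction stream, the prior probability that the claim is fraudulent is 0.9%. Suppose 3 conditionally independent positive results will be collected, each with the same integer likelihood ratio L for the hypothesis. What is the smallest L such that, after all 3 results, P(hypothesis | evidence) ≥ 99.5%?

Prior odds = 0.009/0.991 = 9/991.
Target odds = 0.995/0.005 = 199.
Need L³ ≥ 199 ÷ (9/991) = 197209/9.
27³ = 19683 < 197209/9 ≤ 21952 = 28³, so L = 28.

28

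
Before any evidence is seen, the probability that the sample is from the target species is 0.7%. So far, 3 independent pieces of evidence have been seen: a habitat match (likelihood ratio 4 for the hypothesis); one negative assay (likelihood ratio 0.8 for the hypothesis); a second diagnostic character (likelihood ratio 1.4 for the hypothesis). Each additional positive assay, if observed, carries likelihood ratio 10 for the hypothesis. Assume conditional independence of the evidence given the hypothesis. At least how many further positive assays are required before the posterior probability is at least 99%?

4

Prior odds = 0.007/0.993 = 7/993.
Combined Bayes factor of the evidence already in hand = 4 × 0.8 × 1.4 = 4.48.
Odds after that evidence = (7/993) × 4.48 = 784/24825.
Target odds = 0.99/0.01 = 99.
Need 10ⁿ ≥ 99 ÷ (784/24825) = 2457675/784.
10³ = 1000 falls short of 2457675/784 but 10⁴ = 10000 reaches it, so n = 4.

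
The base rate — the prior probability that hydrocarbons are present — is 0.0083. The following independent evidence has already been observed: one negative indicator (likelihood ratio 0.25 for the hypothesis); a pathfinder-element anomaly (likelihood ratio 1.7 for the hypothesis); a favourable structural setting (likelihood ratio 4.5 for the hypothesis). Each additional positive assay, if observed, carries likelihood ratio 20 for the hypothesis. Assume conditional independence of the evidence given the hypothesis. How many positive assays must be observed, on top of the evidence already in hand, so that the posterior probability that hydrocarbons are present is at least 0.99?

Prior odds = 0.0083/0.9917 = 83/9917.
Combined Bayes factor of the evidence already in hand = 0.25 × 1.7 × 4.5 = 1.9125.
Odds after that evidence = (83/9917) × 1.9125 = 12699/793360.
Target odds = 0.99/0.01 = 99.
Need 20ⁿ ≥ 99 ÷ (12699/793360) = 8726960/1411.
20² = 400 falls short of 8726960/1411 but 20³ = 8000 reaches it, so n = 3.

3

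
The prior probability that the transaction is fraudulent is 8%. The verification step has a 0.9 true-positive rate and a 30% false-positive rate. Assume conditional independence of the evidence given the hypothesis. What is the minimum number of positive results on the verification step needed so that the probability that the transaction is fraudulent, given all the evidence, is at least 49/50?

6

Prior odds: 0.08 ÷ 0.92 = 2/23.
Likelihood ratio of a positive result = 0.9/0.3 = 3.
Target posterior odds = 0.98/0.02 = 49.
Require 3ⁿ ≥ 49 ÷ (2/23) = 563.5.
3⁵ = 243 falls short of 563.5 but 3⁶ = 729 reaches it, so n = 6.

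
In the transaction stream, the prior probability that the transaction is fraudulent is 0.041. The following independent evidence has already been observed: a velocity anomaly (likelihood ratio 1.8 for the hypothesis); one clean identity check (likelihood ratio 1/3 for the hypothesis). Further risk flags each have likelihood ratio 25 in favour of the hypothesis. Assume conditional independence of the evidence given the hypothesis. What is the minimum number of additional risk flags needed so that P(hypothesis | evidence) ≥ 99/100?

Prior odds = 0.041/0.959 = 41/959.
Combined Bayes factor of the evidence already in hand = 1.8 × (1/3) = 0.6.
Odds after that evidence = (41/959) × 0.6 = 123/4795.
Target odds = 0.99/0.01 = 99.
Need 25ⁿ ≥ 99 ÷ (123/4795) = 158235/41.
25² = 625 falls short of 158235/41 but 25³ = 15625 reaches it, so n = 3.

3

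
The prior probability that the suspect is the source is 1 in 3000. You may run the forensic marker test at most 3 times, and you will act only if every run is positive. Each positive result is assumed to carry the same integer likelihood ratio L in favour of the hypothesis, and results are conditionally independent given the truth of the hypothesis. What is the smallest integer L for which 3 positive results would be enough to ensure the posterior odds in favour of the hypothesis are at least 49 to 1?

Prior odds = (1/3000)/(2999/3000) = 1/2999.
Target odds = 49.
Need L³ ≥ 49 ÷ (1/2999) = 146951.
52³ = 140608 < 146951 ≤ 148877 = 53³, so L = 53.

53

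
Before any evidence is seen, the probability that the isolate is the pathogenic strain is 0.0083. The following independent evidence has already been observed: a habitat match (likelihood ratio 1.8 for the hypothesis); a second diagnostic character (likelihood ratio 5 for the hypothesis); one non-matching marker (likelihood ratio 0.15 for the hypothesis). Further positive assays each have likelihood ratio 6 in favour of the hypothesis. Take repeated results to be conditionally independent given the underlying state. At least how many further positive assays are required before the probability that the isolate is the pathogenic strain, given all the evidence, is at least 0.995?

6

Prior odds = 0.0083/0.9917 = 83/9917.
Combined Bayes factor of the evidence already in hand = 1.8 × 5 × 0.15 = 1.35.
Odds after that evidence = (83/9917) × 1.35 = 2241/198340.
Target odds = 0.995/0.005 = 199.
Need 6ⁿ ≥ 199 ÷ (2241/198340) = 39469660/2241.
6⁵ = 7776 falls short of 39469660/2241 but 6⁶ = 46656 reaches it, so n = 6.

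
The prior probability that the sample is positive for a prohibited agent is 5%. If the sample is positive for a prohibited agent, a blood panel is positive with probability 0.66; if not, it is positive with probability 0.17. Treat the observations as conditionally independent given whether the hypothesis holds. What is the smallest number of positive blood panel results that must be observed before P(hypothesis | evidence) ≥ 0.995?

7

Prior odds: 0.05 ÷ 0.95 = 1/19.
Likelihood ratio of a positive = 0.66/0.17 = 66/17.
Target odds: 0.995 ÷ 0.005 = 199.
Require (66/17)ⁿ ≥ 199 ÷ (1/19) = 3781.
(66/17)⁶ ≈3424.29 falls short of 3781 but (66/17)⁷ ≈13294.3 reaches it, so n = 7.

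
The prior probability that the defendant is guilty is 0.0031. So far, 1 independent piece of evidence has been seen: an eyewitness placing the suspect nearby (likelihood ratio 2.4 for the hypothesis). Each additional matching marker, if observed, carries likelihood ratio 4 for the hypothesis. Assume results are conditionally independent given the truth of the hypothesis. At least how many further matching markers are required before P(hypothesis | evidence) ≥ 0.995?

8

Prior odds = 0.0031/0.9969 = 31/9969.
Bayes factor of the evidence already in hand = 2.4.
Odds after that evidence = (31/9969) × 2.4 = 124/16615.
Target odds = 0.995/0.005 = 199.
Need 4ⁿ ≥ 199 ÷ (124/16615) = 3306385/124.
4⁷ = 16384 falls short of 3306385/124 but 4⁸ = 65536 reaches it, so n = 8.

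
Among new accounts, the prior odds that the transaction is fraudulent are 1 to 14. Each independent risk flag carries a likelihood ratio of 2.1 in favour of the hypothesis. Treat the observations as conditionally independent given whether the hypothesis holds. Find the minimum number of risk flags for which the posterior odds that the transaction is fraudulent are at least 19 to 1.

Prior odds = 1/14.
Likelihood ratio per risk flag = 2.1.
Target odds = 19.
Require 2.1ⁿ ≥ 19 ÷ (1/14) = 266.
2.1⁷ ≈180.109 falls short of 266 but 2.1⁸ ≈378.229 reaches it, so n = 8.

8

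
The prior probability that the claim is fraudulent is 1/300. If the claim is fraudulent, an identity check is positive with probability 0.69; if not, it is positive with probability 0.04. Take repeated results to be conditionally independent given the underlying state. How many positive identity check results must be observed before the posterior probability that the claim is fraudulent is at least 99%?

Prior odds = (1/300)/(299/300) = 1/299.
Likelihood ratio of a positive = 0.69/0.04 = 17.25.
Target odds: 0.99 ÷ 0.01 = 99.
Need (1/299) × 17.25ⁿ ≥ 99, i.e. 17.25ⁿ ≥ 29601.
17.25³ = 5132.953125 falls short of 29601 but 17.25⁴ = 22667121/256 reaches it, so n = 4.

4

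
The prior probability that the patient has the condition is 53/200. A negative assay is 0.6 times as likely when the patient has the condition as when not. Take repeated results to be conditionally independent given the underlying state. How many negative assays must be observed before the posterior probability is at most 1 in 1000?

Prior odds: 0.265 ÷ 0.735 = 53/147.
Likelihood ratio per negative assay = 0.6.
Target odds: 0.001 ÷ 0.999 = 1/999.
Require 0.6ⁿ ≤ 1/999 ÷ (53/147) = 49/17649.
0.6¹¹ = 177147/48828125 is still above 49/17649 but 0.6¹² = 531441/244140625 is at or below it, so n = 12.

12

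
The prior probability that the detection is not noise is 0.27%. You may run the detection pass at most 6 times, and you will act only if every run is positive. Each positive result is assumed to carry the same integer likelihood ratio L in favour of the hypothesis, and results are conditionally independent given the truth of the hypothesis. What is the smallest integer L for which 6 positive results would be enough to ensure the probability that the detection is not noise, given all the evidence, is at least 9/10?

4

Prior odds = 0.0027/0.9973 = 27/9973.
Target odds = 0.9/0.1 = 9.
Need L⁶ ≥ 9 ÷ (27/9973) = 9973/3.
3⁶ = 729 < 9973/3 ≤ 4096 = 4⁶, so L = 4.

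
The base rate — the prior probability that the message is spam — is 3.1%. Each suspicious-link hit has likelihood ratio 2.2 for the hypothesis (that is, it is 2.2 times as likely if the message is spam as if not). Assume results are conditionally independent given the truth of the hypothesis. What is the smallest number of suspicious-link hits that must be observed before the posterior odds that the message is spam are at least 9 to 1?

Prior odds: 0.031 ÷ 0.969 = 31/969.
Likelihood ratio per suspicious-link hit = 2.2.
Target odds = 9.
Need (31/969) × 2.2ⁿ ≥ 9, i.e. 2.2ⁿ ≥ 8721/31.
2.2⁷ = 19487171/78125 falls short of 8721/31 but 2.2⁸ = 214358881/390625 reaches it, so n = 8.

8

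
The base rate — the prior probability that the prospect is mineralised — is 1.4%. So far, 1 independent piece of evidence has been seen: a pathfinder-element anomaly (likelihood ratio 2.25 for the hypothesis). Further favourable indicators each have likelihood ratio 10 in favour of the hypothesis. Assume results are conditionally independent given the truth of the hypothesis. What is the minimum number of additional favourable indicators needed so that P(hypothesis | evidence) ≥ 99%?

4

Prior odds = 0.014/0.986 = 7/493.
Bayes factor of the evidence already in hand = 2.25.
Odds after that evidence = (7/493) × 2.25 = 63/1972.
Target odds = 0.99/0.01 = 99.
Need 10ⁿ ≥ 99 ÷ (63/1972) = 21692/7.
10³ = 1000 falls short of 21692/7 but 10⁴ = 10000 reaches it, so n = 4.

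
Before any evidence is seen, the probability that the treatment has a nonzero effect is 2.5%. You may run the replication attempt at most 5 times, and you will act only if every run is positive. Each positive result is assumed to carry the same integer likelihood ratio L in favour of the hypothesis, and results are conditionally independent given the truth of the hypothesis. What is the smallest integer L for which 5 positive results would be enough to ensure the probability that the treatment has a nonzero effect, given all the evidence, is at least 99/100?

6

Prior odds = 0.025/0.975 = 1/39.
Target odds = 0.99/0.01 = 99.
Need L⁵ ≥ 99 ÷ (1/39) = 3861.
5⁵ = 3125 < 3861 ≤ 7776 = 6⁵, so L = 6.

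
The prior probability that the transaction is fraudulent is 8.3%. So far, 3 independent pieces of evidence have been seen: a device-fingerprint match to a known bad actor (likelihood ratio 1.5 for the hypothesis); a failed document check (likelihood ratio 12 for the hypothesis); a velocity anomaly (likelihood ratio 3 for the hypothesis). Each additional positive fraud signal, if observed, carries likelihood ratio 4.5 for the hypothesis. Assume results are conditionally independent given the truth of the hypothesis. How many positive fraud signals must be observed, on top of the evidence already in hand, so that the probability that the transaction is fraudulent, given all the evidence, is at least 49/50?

2

Prior odds = 0.083/0.917 = 83/917.
Combined Bayes factor of the evidence already in hand = 1.5 × 12 × 3 = 54.
Odds after that evidence = (83/917) × 54 = 4482/917.
Target odds = 0.98/0.02 = 49.
Need 4.5ⁿ ≥ 49 ÷ (4482/917) = 44933/4482.
4.5¹ = 4.5 falls short of 44933/4482 but 4.5² = 20.25 reaches it, so n = 2.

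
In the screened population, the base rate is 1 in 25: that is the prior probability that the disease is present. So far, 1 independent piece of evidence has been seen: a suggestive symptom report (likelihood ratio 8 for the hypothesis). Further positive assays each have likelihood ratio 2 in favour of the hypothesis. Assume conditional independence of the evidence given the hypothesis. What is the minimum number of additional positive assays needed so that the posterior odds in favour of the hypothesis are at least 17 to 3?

Prior odds = 0.04/0.96 = 1/24.
Bayes factor of the evidence already in hand = 8.
Odds after that evidence = (1/24) × 8 = 1/3.
Target odds = 17/3.
Need 2ⁿ ≥ 17/3 ÷ (1/3) = 17.
2⁴ = 16 falls short of 17 but 2⁵ = 32 reaches it, so n = 5.

5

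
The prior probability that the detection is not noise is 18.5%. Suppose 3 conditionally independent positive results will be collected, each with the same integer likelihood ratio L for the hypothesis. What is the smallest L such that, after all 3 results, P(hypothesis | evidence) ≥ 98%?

Prior odds = 0.185/0.815 = 37/163.
Target odds = 0.98/0.02 = 49.
Need L³ ≥ 49 ÷ (37/163) = 7987/37.
5³ = 125 < 7987/37 ≤ 216 = 6³, so L = 6.

6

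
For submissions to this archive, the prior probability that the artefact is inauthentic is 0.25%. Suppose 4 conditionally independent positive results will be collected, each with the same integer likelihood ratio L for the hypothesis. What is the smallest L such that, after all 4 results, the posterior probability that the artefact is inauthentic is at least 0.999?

26

Prior odds = 0.0025/0.9975 = 1/399.
Target odds = 0.999/0.001 = 999.
Need L⁴ ≥ 999 ÷ (1/399) = 398601.
25⁴ = 390625 < 398601 ≤ 456976 = 26⁴, so L = 26.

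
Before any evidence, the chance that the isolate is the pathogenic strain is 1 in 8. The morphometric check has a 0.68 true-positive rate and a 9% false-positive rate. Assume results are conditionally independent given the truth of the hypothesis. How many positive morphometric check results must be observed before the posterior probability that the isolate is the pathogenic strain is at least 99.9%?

Prior odds = 0.125/0.875 = 1/7.
Likelihood ratio of a positive result = 0.68/0.09 = 68/9.
Target posterior odds = 0.999/0.001 = 999.
Need (1/7) × (68/9)ⁿ ≥ 999, i.e. (68/9)ⁿ ≥ 6993.
(68/9)⁴ = 21381376/6561 falls short of 6993 but (68/9)⁵ ≈24622.5 reaches it, so n = 5.

5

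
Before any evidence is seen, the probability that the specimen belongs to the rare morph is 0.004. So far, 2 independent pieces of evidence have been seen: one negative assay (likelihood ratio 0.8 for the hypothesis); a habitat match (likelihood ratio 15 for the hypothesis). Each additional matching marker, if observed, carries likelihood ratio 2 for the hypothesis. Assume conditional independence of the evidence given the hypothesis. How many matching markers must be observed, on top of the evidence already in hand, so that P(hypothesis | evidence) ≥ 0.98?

10

Prior odds = 0.004/0.996 = 1/249.
Combined Bayes factor of the evidence already in hand = 0.8 × 15 = 12.
Odds after that evidence = (1/249) × 12 = 4/83.
Target odds = 0.98/0.02 = 49.
Need 2ⁿ ≥ 49 ÷ (4/83) = 1016.75.
2⁹ = 512 falls short of 1016.75 but 2¹⁰ = 1024 reaches it, so n = 10.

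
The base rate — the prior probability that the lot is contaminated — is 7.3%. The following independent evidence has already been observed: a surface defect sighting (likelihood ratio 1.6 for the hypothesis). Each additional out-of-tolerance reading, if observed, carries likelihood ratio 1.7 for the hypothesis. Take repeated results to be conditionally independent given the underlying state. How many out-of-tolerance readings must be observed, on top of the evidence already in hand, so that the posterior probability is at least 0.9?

9

Prior odds = 0.073/0.927 = 73/927.
Bayes factor of the evidence already in hand = 1.6.
Odds after that evidence = (73/927) × 1.6 = 584/4635.
Target odds = 0.9/0.1 = 9.
Need 1.7ⁿ ≥ 9 ÷ (584/4635) = 41715/584.
1.7⁸ ≈69.7576 falls short of 41715/584 but 1.7⁹ ≈118.588 reaches it, so n = 9.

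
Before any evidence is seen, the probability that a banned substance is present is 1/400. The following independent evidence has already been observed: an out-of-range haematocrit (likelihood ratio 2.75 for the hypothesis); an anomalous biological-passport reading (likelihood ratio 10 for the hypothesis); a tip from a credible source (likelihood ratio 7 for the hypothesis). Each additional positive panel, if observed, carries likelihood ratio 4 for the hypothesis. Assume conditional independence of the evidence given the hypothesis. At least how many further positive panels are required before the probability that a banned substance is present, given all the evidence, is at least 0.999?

Prior odds = 0.0025/0.9975 = 1/399.
Combined Bayes factor of the evidence already in hand = 2.75 × 10 × 7 = 192.5.
Odds after that evidence = (1/399) × 192.5 = 55/114.
Target odds = 0.999/0.001 = 999.
Need 4ⁿ ≥ 999 ÷ (55/114) = 113886/55.
4⁵ = 1024 falls short of 113886/55 but 4⁶ = 4096 reaches it, so n = 6.

6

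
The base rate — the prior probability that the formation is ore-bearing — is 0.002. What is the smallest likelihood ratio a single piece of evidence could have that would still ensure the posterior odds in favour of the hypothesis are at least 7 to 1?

3493

Prior odds = 0.002/0.998 = 1/499.
Target odds = 7.
Required Bayes factor = 7 ÷ (1/499) = 3493.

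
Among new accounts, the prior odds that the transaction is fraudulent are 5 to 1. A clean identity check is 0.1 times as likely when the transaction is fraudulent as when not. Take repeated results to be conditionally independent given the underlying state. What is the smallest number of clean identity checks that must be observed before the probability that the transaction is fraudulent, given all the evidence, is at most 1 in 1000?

Prior odds = 5.
Likelihood ratio per clean identity check = 0.1.
Target odds: 0.001 ÷ 0.999 = 1/999.
Need 5 × 0.1ⁿ ≤ 1/999, i.e. 0.1ⁿ ≤ 1/4995.
0.1³ = 0.001 is still above 1/4995 but 0.1⁴ = 0.0001 is at or below it, so n = 4.

4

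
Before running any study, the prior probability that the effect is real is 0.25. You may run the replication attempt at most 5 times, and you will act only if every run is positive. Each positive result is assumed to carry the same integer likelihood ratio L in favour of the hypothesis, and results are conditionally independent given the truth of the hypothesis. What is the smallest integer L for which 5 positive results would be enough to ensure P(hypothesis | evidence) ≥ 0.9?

Prior odds = 0.25/0.75 = 1/3.
Target odds = 0.9/0.1 = 9.
Need L⁵ ≥ 9 ÷ (1/3) = 27.
1⁵ = 1 < 27 ≤ 32 = 2⁵, so L = 2.

2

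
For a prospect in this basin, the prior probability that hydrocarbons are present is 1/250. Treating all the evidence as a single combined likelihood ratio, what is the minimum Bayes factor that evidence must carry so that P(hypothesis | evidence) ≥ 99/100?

Prior odds = 0.004/0.996 = 1/249.
Target odds = 0.99/0.01 = 99.
Required Bayes factor = 99 ÷ (1/249) = 24651.

24651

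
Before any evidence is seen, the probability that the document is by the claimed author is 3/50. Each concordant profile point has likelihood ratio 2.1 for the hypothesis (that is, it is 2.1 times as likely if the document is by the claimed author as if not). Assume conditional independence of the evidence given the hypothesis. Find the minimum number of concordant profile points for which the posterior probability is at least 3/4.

6

Prior odds = 0.06/0.94 = 3/47.
Likelihood ratio per concordant profile point = 2.1.
Target posterior odds = 0.75/0.25 = 3.
Need (3/47) × 2.1ⁿ ≥ 3, i.e. 2.1ⁿ ≥ 47.
2.1⁵ = 4084101/100000 falls short of 47 but 2.1⁶ = 85766121/1000000 reaches it, so n = 6.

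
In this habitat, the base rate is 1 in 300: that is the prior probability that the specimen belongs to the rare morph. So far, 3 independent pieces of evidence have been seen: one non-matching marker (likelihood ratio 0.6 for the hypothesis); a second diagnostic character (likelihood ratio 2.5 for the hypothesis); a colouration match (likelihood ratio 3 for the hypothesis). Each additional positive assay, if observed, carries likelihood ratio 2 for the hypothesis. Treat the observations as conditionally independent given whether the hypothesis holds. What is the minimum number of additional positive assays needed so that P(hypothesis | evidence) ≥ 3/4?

Prior odds = (1/300)/(299/300) = 1/299.
Combined Bayes factor of the evidence already in hand = 0.6 × 2.5 × 3 = 4.5.
Odds after that evidence = (1/299) × 4.5 = 9/598.
Target odds = 0.75/0.25 = 3.
Need 2ⁿ ≥ 3 ÷ (9/598) = 598/3.
2⁷ = 128 falls short of 598/3 but 2⁸ = 256 reaches it, so n = 8.

8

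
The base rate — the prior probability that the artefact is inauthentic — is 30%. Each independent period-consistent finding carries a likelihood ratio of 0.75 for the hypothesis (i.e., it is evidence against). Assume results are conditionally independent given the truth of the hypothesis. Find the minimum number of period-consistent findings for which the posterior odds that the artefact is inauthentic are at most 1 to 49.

Prior odds = 0.3/0.7 = 3/7.
Likelihood ratio per period-consistent finding = 0.75.
Target odds = 1/49.
Require 0.75ⁿ ≤ 1/49 ÷ (3/7) = 1/21.
0.75¹⁰ = 59049/1048576 is still above 1/21 but 0.75¹¹ = 177147/4194304 is at or below it, so n = 11.

11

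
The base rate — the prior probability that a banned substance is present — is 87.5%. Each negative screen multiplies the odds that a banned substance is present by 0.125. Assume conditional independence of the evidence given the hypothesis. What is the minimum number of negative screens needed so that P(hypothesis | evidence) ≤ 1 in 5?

Prior odds = 0.875/0.125 = 7.
Likelihood ratio per negative screen = 0.125.
Target posterior odds = 0.2/0.8 = 0.25.
Need 7 × 0.125ⁿ ≤ 0.25, i.e. 0.125ⁿ ≤ 1/28.
0.125¹ = 0.125 is still above 1/28 but 0.125² = 0.015625 is at or below it, so n = 2.

2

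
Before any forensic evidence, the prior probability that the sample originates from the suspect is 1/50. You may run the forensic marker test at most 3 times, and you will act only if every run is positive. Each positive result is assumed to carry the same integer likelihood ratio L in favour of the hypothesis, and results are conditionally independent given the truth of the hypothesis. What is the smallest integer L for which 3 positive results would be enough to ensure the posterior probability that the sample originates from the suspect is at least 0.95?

10

Prior odds = 0.02/0.98 = 1/49.
Target odds = 0.95/0.05 = 19.
Need L³ ≥ 19 ÷ (1/49) = 931.
9³ = 729 < 931 ≤ 1000 = 10³, so L = 10.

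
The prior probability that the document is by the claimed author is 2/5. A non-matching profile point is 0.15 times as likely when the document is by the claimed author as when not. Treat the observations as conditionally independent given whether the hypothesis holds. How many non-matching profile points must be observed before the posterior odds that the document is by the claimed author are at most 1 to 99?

3

Prior odds = 0.4/0.6 = 2/3.
Likelihood ratio per non-matching profile point = 0.15.
Target odds = 1/99.
Need (2/3) × 0.15ⁿ ≤ 1/99, i.e. 0.15ⁿ ≤ 1/66.
0.15² = 0.0225 is still above 1/66 but 0.15³ = 0.003375 is at or below it, so n = 3.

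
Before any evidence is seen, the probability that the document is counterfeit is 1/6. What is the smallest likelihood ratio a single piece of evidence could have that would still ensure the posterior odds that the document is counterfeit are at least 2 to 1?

Prior odds = (1/6)/(5/6) = 0.2.
Target odds = 2.
Required Bayes factor = 2 ÷ 0.2 = 10.

10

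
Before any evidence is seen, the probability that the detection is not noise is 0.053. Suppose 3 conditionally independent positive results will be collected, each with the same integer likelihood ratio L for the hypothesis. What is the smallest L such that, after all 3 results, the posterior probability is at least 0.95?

Prior odds = 0.053/0.947 = 53/947.
Target odds = 0.95/0.05 = 19.
Need L³ ≥ 19 ÷ (53/947) = 17993/53.
6³ = 216 < 17993/53 ≤ 343 = 7³, so L = 7.

7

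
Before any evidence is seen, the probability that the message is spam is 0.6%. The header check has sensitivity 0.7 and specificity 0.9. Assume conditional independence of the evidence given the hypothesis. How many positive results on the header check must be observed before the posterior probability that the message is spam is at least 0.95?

Prior odds = 0.006/0.994 = 3/497.
False-positive rate = 1 − 0.9 = 0.1; likelihood ratio of a positive = 0.7/0.1 = 7.
Target odds: 0.95 ÷ 0.05 = 19.
Require 7ⁿ ≥ 19 ÷ (3/497) = 9443/3.
7⁴ = 2401 falls short of 9443/3 but 7⁵ = 16807 reaches it, so n = 5.

5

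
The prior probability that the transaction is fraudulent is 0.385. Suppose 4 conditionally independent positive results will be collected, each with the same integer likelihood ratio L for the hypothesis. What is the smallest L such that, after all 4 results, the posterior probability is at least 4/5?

Prior odds = 0.385/0.615 = 77/123.
Target odds = 0.8/0.2 = 4.
Need L⁴ ≥ 4 ÷ (77/123) = 492/77.
1⁴ = 1 < 492/77 ≤ 16 = 2⁴, so L = 2.

2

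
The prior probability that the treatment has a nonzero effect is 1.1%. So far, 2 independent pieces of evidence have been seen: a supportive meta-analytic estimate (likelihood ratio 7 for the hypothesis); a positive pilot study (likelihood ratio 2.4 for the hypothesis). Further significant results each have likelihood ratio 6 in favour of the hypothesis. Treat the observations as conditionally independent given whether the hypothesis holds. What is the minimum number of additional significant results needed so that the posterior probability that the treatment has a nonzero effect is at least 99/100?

4

Prior odds = 0.011/0.989 = 11/989.
Combined Bayes factor of the evidence already in hand = 7 × 2.4 = 16.8.
Odds after that evidence = (11/989) × 16.8 = 924/4945.
Target odds = 0.99/0.01 = 99.
Need 6ⁿ ≥ 99 ÷ (924/4945) = 14835/28.
6³ = 216 falls short of 14835/28 but 6⁴ = 1296 reaches it, so n = 4.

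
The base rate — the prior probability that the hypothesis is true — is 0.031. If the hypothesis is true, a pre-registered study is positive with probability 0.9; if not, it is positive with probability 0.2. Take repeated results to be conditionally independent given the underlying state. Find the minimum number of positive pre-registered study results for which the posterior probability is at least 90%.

4

Prior odds: 0.031 ÷ 0.969 = 31/969.
Likelihood ratio of a positive = 0.9/0.2 = 4.5.
Target odds: 0.9 ÷ 0.1 = 9.
Need (31/969) × 4.5ⁿ ≥ 9, i.e. 4.5ⁿ ≥ 8721/31.
4.5³ = 91.125 falls short of 8721/31 but 4.5⁴ = 410.0625 reaches it, so n = 4.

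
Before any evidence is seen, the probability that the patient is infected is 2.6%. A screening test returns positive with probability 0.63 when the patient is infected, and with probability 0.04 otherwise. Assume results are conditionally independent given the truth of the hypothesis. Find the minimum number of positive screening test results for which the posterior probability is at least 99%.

3

Prior odds = 0.026/0.974 = 13/487.
Likelihood ratio of a positive result = 0.63/0.04 = 15.75.
Target posterior odds = 0.99/0.01 = 99.
Need (13/487) × 15.75ⁿ ≥ 99, i.e. 15.75ⁿ ≥ 48213/13.
15.75² = 248.0625 falls short of 48213/13 but 15.75³ = 3906.984375 reaches it, so n = 3.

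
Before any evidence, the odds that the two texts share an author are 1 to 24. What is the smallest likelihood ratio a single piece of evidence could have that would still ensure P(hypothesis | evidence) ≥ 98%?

Prior odds = 1/24.
Target odds = 0.98/0.02 = 49.
Required Bayes factor = 49 ÷ (1/24) = 1176.

1176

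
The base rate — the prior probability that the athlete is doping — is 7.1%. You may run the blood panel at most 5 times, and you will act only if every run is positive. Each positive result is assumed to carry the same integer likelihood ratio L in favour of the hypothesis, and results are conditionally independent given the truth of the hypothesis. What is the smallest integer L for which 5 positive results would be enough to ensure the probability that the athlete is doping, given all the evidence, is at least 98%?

Prior odds = 0.071/0.929 = 71/929.
Target odds = 0.98/0.02 = 49.
Need L⁵ ≥ 49 ÷ (71/929) = 45521/71.
3⁵ = 243 < 45521/71 ≤ 1024 = 4⁵, so L = 4.

4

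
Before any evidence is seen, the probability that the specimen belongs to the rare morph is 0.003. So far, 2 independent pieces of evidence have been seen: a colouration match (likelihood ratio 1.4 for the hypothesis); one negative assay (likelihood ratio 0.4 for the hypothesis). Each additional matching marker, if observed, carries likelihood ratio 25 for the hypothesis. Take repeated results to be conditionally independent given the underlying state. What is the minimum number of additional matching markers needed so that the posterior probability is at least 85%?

Prior odds = 0.003/0.997 = 3/997.
Combined Bayes factor of the evidence already in hand = 1.4 × 0.4 = 0.56.
Odds after that evidence = (3/997) × 0.56 = 42/24925.
Target odds = 0.85/0.15 = 17/3.
Need 25ⁿ ≥ 17/3 ÷ (42/24925) = 423725/126.
25² = 625 falls short of 423725/126 but 25³ = 15625 reaches it, so n = 3.

3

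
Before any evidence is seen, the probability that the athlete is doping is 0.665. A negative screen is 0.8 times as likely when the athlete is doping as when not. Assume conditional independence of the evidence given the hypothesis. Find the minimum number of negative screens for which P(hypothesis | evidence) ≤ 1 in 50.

Prior odds = 0.665/0.335 = 133/67.
Likelihood ratio per negative screen = 0.8.
Target odds: 0.02 ÷ 0.98 = 1/49.
Need (133/67) × 0.8ⁿ ≤ 1/49, i.e. 0.8ⁿ ≤ 67/6517.
0.8²⁰ ≈0.0115292 is still above 67/6517 but 0.8²¹ ≈0.00922337 is at or below it, so n = 21.

21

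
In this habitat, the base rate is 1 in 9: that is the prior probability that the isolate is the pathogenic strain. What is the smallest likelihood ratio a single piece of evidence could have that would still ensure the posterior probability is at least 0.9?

72

Prior odds = (1/9)/(8/9) = 0.125.
Target odds = 0.9/0.1 = 9.
Required Bayes factor = 9 ÷ 0.125 = 72.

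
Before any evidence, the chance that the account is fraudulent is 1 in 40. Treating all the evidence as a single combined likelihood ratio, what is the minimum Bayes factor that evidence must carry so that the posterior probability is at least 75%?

Prior odds = 0.025/0.975 = 1/39.
Target odds = 0.75/0.25 = 3.
Required Bayes factor = 3 ÷ (1/39) = 117.

117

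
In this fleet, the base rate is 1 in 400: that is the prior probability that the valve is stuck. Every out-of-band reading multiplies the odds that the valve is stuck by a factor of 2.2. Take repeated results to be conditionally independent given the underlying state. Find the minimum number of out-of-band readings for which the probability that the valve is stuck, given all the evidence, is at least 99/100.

14

Prior odds = 0.0025/0.9975 = 1/399.
Likelihood ratio per out-of-band reading = 2.2.
Target odds: 0.99 ÷ 0.01 = 99.
Need (1/399) × 2.2ⁿ ≥ 99, i.e. 2.2ⁿ ≥ 39501.
2.2¹³ ≈28281 falls short of 39501 but 2.2¹⁴ ≈62218.2 reaches it, so n = 14.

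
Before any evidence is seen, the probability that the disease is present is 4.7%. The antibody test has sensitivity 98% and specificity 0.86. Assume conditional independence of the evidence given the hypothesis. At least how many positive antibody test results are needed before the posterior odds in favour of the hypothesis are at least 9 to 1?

3

Prior odds: 0.047 ÷ 0.953 = 47/953.
False-positive rate = 1 − 0.86 = 0.14; likelihood ratio of a positive = 0.98/0.14 = 7.
Target odds = 9.
Require 7ⁿ ≥ 9 ÷ (47/953) = 8577/47.
7² = 49 falls short of 8577/47 but 7³ = 343 reaches it, so n = 3.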